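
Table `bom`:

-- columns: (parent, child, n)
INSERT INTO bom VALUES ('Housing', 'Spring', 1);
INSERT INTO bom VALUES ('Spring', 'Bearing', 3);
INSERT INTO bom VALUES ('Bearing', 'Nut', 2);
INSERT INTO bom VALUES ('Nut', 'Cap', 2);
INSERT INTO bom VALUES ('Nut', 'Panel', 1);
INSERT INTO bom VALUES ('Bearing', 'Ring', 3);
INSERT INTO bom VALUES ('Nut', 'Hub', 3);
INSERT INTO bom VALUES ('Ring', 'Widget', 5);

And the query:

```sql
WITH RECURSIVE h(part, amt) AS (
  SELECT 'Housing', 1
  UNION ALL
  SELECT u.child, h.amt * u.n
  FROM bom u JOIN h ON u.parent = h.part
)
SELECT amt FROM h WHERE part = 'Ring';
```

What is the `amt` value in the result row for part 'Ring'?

Base: (Housing, amt=1).
Iteration 1: components of {Housing} -> Spring = 1*1 = 1.
Iteration 2: components of {Spring} -> Bearing = 1*3 = 3.
Iteration 3: components of {Bearing} -> Nut = 3*2 = 6, Ring = 3*3 = 9.
Iteration 4: components of {Nut,Ring} -> Cap = 6*2 = 12, Hub = 6*3 = 18, Panel = 6*1 = 6, Widget = 9*5 = 45.
Iteration 5: no further components; recursion stops.

9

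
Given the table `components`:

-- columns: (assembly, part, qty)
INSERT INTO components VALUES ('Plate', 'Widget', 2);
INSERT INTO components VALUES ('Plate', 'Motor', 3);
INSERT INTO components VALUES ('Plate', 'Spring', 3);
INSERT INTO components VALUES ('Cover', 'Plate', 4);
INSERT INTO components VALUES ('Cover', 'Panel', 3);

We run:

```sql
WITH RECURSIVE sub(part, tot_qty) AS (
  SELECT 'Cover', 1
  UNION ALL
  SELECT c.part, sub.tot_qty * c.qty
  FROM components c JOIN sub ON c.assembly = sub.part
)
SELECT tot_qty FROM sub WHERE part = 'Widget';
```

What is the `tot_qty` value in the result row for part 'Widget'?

Base: (Cover, tot_qty=1).
Iteration 1: components of {Cover} -> Panel = 1*3 = 3, Plate = 1*4 = 4.
Iteration 2: components of {Panel,Plate} -> Motor = 4*3 = 12, Spring = 4*3 = 12, Widget = 4*2 = 8.
Iteration 3: no further components; recursion stops.

8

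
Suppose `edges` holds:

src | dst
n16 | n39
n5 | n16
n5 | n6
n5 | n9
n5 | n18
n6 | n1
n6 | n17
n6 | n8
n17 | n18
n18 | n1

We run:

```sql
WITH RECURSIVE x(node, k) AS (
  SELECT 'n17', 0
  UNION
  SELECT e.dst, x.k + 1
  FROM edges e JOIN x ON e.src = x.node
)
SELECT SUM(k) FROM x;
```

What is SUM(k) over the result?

3

Base: (n17, k=0).
Iteration 1: edges from {n17} -> (n18, k=1).
Iteration 2: edges from {n18} -> (n1, k=2).
Iteration 3: no outgoing edges from {n1}; recursion stops.
SUM(k) = 0 + 1 + 2 = 3.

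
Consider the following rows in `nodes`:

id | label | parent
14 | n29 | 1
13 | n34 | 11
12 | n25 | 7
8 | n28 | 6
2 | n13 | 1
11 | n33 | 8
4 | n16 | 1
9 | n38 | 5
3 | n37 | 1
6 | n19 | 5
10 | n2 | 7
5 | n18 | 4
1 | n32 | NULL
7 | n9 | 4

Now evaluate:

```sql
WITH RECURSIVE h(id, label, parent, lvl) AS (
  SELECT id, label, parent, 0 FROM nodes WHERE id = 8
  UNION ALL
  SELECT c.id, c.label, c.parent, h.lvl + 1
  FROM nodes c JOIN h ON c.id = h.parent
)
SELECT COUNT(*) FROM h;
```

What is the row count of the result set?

5

Base: id=8 (n28), parent=6, lvl 0.
Iteration 1: join on id=6 -> n19 (id 6, parent=5, lvl 1).
Iteration 2: join on id=5 -> n18 (id 5, parent=4, lvl 2).
Iteration 3: join on id=4 -> n16 (id 4, parent=1, lvl 3).
Iteration 4: join on id=1 -> n32 (id 1, parent=NULL, lvl 4).
Iteration 5: parent is NULL; no match; recursion stops.
Total rows emitted: 5.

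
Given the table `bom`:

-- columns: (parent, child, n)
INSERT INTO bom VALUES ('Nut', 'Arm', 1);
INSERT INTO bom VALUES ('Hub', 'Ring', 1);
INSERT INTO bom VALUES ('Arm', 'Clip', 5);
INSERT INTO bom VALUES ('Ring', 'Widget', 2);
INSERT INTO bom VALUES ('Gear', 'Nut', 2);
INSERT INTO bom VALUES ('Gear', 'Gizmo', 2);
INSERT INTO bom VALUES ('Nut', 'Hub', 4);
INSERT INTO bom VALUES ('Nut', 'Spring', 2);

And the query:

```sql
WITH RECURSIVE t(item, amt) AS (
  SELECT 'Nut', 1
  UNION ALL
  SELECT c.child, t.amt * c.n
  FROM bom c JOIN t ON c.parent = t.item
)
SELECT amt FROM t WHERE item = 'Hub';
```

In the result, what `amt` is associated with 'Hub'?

4

Base: (Nut, amt=1).
Iteration 1: components of {Nut} -> Arm = 1*1 = 1, Hub = 1*4 = 4, Spring = 1*2 = 2.
Iteration 2: components of {Arm,Hub,Spring} -> Clip = 1*5 = 5, Ring = 4*1 = 4.
Iteration 3: components of {Clip,Ring} -> Widget = 4*2 = 8.
Iteration 4: no further components; recursion stops.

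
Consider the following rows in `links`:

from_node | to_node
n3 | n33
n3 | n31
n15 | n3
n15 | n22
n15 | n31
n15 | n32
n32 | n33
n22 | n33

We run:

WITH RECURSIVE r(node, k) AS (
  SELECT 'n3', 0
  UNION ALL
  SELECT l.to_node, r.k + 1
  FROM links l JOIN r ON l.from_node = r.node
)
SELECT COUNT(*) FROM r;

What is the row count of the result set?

3

Base: (n3, k=0).
Iteration 1: edges from {n3} -> (n31, k=1), (n33, k=1).
Iteration 2: no outgoing edges from {n31,n33}; recursion stops.
Total rows emitted: 3.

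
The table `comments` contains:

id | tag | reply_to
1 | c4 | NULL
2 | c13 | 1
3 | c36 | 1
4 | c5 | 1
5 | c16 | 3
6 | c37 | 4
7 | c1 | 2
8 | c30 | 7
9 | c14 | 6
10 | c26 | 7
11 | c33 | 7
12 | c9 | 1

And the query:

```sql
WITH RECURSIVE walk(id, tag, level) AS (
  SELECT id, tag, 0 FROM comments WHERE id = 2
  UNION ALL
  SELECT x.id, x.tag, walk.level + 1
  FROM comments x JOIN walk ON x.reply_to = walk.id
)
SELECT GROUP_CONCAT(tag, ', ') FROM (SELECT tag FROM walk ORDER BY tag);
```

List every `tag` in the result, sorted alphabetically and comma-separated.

c1, c13, c26, c30, c33

Base: id=2 (c13) at level 0.
Iteration 1: rows with reply_to in {2} -> c1 (id 7, level 1).
Iteration 2: rows with reply_to in {7} -> c30 (id 8, level 2), c26 (id 10, level 2), c33 (id 11, level 2).
Iteration 3: no rows with reply_to in {8,10,11}; recursion stops.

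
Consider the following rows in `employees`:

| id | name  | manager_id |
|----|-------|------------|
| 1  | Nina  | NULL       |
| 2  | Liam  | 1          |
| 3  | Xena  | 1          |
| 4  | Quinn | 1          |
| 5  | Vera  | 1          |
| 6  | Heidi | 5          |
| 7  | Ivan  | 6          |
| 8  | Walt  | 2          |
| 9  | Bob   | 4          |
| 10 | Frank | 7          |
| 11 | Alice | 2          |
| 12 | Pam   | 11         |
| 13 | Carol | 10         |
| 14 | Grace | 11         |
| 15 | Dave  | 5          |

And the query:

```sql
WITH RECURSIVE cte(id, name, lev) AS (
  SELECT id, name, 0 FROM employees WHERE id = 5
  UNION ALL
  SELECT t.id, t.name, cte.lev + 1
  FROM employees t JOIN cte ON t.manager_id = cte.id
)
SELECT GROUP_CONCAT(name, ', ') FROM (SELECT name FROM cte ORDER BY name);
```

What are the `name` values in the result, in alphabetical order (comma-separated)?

Carol, Dave, Frank, Heidi, Ivan, Vera

Base: id=5 (Vera) at lev 0.
Iteration 1: rows with manager_id in {5} -> Heidi (id 6, lev 1), Dave (id 15, lev 1).
Iteration 2: rows with manager_id in {6,15} -> Ivan (id 7, lev 2).
Iteration 3: rows with manager_id in {7} -> Frank (id 10, lev 3).
Iteration 4: rows with manager_id in {10} -> Carol (id 13, lev 4).
Iteration 5: no rows with manager_id in {13}; recursion stops.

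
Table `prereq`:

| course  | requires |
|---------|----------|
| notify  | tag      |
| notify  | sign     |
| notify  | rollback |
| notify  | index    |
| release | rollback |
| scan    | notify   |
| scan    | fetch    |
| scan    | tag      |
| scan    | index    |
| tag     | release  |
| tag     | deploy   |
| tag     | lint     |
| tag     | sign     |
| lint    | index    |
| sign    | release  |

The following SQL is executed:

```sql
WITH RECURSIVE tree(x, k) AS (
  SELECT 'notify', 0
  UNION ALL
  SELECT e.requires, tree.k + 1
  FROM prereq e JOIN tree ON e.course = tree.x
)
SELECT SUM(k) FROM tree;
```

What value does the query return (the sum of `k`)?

30

Base: (notify, k=0).
Iteration 1: edges from {notify} -> (index, k=1), (rollback, k=1), (sign, k=1), (tag, k=1).
Iteration 2: edges from {index,rollback,sign,tag} -> (deploy, k=2), (lint, k=2), (release, k=2) x2, (sign, k=2). [UNION ALL keeps all 5 new rows, including repeats]
Iteration 3: edges from {deploy,lint,release,sign} -> (index, k=3), (release, k=3), (rollback, k=3) x2. [UNION ALL keeps all 4 new rows, including repeats]
Iteration 4: edges from {index,release,rollback} -> (rollback, k=4).
Iteration 5: no outgoing edges from {rollback}; recursion stops.
SUM(k) = 0 + 1 + 1 + 1 + 1 + 2 + 2 + 2 + 2 + 2 + 3 + 3 + 3 + 3 + 4 = 30.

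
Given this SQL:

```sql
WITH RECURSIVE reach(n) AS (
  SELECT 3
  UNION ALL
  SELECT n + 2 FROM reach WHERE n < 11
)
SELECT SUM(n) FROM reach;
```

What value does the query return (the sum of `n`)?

35

Base: n=3.
Iteration 1: 3 < 11 holds -> n = 3 + 2 = 5.
Iteration 2: 5 < 11 holds -> n = 5 + 2 = 7.
Iteration 3: 7 < 11 holds -> n = 7 + 2 = 9.
Iteration 4: 9 < 11 holds -> n = 9 + 2 = 11.
Iteration 5: 11 < 11 fails; recursion stops.
SUM(n) = 3 + 5 + 7 + 9 + 11 = 35.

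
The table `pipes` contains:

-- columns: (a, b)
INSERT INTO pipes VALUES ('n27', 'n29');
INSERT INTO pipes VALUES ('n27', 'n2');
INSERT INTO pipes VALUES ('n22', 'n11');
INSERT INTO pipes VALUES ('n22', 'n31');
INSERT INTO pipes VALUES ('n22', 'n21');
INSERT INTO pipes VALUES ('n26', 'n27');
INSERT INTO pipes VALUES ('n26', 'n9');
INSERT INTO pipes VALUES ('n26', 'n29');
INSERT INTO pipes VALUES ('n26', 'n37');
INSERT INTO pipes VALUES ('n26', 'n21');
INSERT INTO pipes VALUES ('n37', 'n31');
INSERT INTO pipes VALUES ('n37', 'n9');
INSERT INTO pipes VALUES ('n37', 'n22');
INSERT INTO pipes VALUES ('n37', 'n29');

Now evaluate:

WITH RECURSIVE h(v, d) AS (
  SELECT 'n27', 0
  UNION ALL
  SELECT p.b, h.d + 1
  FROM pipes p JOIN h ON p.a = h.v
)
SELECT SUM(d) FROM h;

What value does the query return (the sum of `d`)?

Base: (n27, d=0).
Iteration 1: edges from {n27} -> (n2, d=1), (n29, d=1).
Iteration 2: no outgoing edges from {n2,n29}; recursion stops.
SUM(d) = 0 + 1 + 1 = 2.

2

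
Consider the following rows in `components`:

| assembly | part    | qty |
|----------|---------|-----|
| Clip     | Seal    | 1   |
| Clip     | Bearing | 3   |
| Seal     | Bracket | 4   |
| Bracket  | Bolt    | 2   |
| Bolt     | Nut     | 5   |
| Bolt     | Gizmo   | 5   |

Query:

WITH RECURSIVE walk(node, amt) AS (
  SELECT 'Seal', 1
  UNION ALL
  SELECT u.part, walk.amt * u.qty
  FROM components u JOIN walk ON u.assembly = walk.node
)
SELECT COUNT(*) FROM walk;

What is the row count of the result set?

5

Base: (Seal, amt=1).
Iteration 1: components of {Seal} -> Bracket = 1*4 = 4.
Iteration 2: components of {Bracket} -> Bolt = 4*2 = 8.
Iteration 3: components of {Bolt} -> Gizmo = 8*5 = 40, Nut = 8*5 = 40.
Iteration 4: no further components; recursion stops.
Total rows emitted: 5.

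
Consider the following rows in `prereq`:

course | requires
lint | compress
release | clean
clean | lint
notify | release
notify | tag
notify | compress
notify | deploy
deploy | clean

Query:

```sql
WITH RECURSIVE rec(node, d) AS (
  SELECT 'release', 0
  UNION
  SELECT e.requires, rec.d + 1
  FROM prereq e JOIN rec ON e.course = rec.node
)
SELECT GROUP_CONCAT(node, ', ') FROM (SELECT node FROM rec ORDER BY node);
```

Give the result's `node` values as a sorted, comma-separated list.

Base: (release, d=0).
Iteration 1: edges from {release} -> (clean, d=1).
Iteration 2: edges from {clean} -> (lint, d=2).
Iteration 3: edges from {lint} -> (compress, d=3).
Iteration 4: no outgoing edges from {compress}; recursion stops.

clean, compress, lint, release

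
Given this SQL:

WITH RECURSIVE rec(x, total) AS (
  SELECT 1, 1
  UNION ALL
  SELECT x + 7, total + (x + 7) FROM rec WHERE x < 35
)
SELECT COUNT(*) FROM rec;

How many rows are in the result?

Base: x=1, total=1.
Iteration 1: 1 < 35 holds -> x = 1 + 7 = 8, total = 1 + 8 = 9.
Iteration 2: 8 < 35 holds -> x = 8 + 7 = 15, total = 9 + 15 = 24.
Iteration 3: 15 < 35 holds -> x = 15 + 7 = 22, total = 24 + 22 = 46.
Iteration 4: 22 < 35 holds -> x = 22 + 7 = 29, total = 46 + 29 = 75.
Iteration 5: 29 < 35 holds -> x = 29 + 7 = 36, total = 75 + 36 = 111.
Iteration 6: 36 < 35 fails; recursion stops.
Total rows emitted: 6.

6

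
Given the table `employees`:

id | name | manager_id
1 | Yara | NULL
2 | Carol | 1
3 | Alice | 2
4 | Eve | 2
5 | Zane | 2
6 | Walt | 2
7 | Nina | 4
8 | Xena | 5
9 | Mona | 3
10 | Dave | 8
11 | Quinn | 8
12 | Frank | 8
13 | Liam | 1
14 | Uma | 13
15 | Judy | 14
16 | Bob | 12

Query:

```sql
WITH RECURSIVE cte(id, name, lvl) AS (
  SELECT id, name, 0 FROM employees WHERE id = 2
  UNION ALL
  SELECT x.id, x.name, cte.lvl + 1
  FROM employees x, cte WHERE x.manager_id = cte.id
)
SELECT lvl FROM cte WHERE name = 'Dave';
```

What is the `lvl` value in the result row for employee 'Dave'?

Base: id=2 (Carol) at lvl 0.
Iteration 1: rows with manager_id in {2} -> Alice (id 3, lvl 1), Eve (id 4, lvl 1), Zane (id 5, lvl 1), Walt (id 6, lvl 1).
Iteration 2: rows with manager_id in {3,4,5,6} -> Nina (id 7, lvl 2), Xena (id 8, lvl 2), Mona (id 9, lvl 2).
Iteration 3: rows with manager_id in {7,8,9} -> Dave (id 10, lvl 3), Quinn (id 11, lvl 3), Frank (id 12, lvl 3).
Iteration 4: rows with manager_id in {10,11,12} -> Bob (id 16, lvl 4).
Iteration 5: no rows with manager_id in {16}; recursion stops.

3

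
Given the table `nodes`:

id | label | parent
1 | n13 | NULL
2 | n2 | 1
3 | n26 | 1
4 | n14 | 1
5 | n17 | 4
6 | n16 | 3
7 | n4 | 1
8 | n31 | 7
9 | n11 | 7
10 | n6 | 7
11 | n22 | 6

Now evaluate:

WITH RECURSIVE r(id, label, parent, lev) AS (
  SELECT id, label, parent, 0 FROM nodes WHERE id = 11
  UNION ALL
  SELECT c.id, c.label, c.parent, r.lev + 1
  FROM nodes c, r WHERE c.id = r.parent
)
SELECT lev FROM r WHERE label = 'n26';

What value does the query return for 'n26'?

Base: id=11 (n22), parent=6, lev 0.
Iteration 1: join on id=6 -> n16 (id 6, parent=3, lev 1).
Iteration 2: join on id=3 -> n26 (id 3, parent=1, lev 2).
Iteration 3: join on id=1 -> n13 (id 1, parent=NULL, lev 3).
Iteration 4: parent is NULL; no match; recursion stops.

2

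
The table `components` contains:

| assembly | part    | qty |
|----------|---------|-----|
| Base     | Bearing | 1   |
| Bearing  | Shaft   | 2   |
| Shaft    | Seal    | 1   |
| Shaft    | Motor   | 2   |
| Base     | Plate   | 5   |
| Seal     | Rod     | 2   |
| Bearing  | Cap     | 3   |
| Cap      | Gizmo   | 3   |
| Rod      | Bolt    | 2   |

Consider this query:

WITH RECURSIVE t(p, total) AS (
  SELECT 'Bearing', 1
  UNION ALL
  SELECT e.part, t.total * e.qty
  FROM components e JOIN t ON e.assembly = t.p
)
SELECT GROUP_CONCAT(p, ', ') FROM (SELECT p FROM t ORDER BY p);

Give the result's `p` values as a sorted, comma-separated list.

Base: (Bearing, total=1).
Iteration 1: components of {Bearing} -> Cap = 1*3 = 3, Shaft = 1*2 = 2.
Iteration 2: components of {Cap,Shaft} -> Gizmo = 3*3 = 9, Motor = 2*2 = 4, Seal = 2*1 = 2.
Iteration 3: components of {Gizmo,Motor,Seal} -> Rod = 2*2 = 4.
Iteration 4: components of {Rod} -> Bolt = 4*2 = 8.
Iteration 5: no further components; recursion stops.

Bearing, Bolt, Cap, Gizmo, Motor, Rod, Seal, Shaft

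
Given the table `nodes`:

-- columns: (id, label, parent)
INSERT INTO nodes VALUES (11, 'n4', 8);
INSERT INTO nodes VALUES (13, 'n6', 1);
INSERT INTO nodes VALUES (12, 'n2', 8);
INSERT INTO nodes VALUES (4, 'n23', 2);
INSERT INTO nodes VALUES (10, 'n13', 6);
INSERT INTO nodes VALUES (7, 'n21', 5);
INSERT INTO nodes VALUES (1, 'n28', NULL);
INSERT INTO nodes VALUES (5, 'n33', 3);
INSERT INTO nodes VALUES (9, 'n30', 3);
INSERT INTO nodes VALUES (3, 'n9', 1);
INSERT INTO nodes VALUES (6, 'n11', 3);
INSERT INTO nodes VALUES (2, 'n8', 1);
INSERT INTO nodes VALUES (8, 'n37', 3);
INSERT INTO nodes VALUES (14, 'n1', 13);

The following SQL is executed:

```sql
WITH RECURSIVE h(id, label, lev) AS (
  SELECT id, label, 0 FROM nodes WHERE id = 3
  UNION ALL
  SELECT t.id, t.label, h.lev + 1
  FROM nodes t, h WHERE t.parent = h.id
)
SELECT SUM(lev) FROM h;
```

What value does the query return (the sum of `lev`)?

Base: id=3 (n9) at lev 0.
Iteration 1: rows with parent in {3} -> n33 (id 5, lev 1), n11 (id 6, lev 1), n37 (id 8, lev 1), n30 (id 9, lev 1).
Iteration 2: rows with parent in {5,6,8,9} -> n21 (id 7, lev 2), n13 (id 10, lev 2), n4 (id 11, lev 2), n2 (id 12, lev 2).
Iteration 3: no rows with parent in {7,10,11,12}; recursion stops.
SUM(lev) = 0 + 1 + 1 + 1 + 1 + 2 + 2 + 2 + 2 = 12.

12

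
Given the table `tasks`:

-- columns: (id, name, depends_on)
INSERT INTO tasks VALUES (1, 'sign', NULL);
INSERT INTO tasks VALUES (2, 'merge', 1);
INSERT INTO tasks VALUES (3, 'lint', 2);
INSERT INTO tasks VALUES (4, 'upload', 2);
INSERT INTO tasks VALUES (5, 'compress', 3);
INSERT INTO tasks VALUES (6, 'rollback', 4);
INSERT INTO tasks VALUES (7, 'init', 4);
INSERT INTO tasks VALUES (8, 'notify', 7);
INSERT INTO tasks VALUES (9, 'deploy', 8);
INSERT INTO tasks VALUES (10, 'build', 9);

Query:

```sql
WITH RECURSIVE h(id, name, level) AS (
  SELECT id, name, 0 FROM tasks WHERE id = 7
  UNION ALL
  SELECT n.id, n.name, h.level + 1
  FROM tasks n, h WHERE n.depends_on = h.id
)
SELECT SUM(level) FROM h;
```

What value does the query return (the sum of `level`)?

Base: id=7 (init) at level 0.
Iteration 1: rows with depends_on in {7} -> notify (id 8, level 1).
Iteration 2: rows with depends_on in {8} -> deploy (id 9, level 2).
Iteration 3: rows with depends_on in {9} -> build (id 10, level 3).
Iteration 4: no rows with depends_on in {10}; recursion stops.
SUM(level) = 0 + 1 + 2 + 3 = 6.

6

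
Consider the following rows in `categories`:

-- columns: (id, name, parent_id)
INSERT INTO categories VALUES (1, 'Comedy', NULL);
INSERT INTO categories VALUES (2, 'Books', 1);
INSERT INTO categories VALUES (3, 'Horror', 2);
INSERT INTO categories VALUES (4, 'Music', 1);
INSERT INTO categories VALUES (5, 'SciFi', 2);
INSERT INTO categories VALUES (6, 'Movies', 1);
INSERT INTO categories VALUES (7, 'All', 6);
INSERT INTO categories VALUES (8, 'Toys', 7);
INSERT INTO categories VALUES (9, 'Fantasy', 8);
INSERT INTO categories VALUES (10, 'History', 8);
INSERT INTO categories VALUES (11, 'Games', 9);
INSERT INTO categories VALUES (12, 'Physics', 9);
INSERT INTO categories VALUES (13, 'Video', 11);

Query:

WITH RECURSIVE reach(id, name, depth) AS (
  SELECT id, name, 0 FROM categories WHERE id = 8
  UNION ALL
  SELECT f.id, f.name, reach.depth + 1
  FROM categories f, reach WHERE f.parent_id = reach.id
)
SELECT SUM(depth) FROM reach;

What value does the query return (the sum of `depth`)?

9

Base: id=8 (Toys) at depth 0.
Iteration 1: rows with parent_id in {8} -> Fantasy (id 9, depth 1), History (id 10, depth 1).
Iteration 2: rows with parent_id in {9,10} -> Games (id 11, depth 2), Physics (id 12, depth 2).
Iteration 3: rows with parent_id in {11,12} -> Video (id 13, depth 3).
Iteration 4: no rows with parent_id in {13}; recursion stops.
SUM(depth) = 0 + 1 + 1 + 2 + 2 + 3 = 9.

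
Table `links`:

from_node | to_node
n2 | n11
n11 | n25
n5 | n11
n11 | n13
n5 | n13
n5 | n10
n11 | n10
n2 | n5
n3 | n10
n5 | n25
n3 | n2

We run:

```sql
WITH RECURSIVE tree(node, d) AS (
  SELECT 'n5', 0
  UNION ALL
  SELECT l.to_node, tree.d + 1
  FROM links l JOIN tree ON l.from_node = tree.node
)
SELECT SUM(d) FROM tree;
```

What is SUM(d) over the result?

Base: (n5, d=0).
Iteration 1: edges from {n5} -> (n10, d=1), (n11, d=1), (n13, d=1), (n25, d=1).
Iteration 2: edges from {n10,n11,n13,n25} -> (n10, d=2), (n13, d=2), (n25, d=2).
Iteration 3: no outgoing edges from {n10,n13,n25}; recursion stops.
SUM(d) = 0 + 1 + 1 + 1 + 1 + 2 + 2 + 2 = 10.

10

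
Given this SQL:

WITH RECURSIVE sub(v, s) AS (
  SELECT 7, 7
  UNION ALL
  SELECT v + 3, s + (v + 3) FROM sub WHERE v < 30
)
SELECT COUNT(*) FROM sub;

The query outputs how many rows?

9

Base: v=7, s=7.
Iteration 1: 7 < 30 holds -> v = 7 + 3 = 10, s = 7 + 10 = 17.
Iteration 2: 10 < 30 holds -> v = 10 + 3 = 13, s = 17 + 13 = 30.
Iteration 3: 13 < 30 holds -> v = 13 + 3 = 16, s = 30 + 16 = 46.
Iteration 4: 16 < 30 holds -> v = 16 + 3 = 19, s = 46 + 19 = 65.
Iteration 5: 19 < 30 holds -> v = 19 + 3 = 22, s = 65 + 22 = 87.
Iteration 6: 22 < 30 holds -> v = 22 + 3 = 25, s = 87 + 25 = 112.
Iteration 7: 25 < 30 holds -> v = 25 + 3 = 28, s = 112 + 28 = 140.
Iteration 8: 28 < 30 holds -> v = 28 + 3 = 31, s = 140 + 31 = 171.
Iteration 9: 31 < 30 fails; recursion stops.
Total rows emitted: 9.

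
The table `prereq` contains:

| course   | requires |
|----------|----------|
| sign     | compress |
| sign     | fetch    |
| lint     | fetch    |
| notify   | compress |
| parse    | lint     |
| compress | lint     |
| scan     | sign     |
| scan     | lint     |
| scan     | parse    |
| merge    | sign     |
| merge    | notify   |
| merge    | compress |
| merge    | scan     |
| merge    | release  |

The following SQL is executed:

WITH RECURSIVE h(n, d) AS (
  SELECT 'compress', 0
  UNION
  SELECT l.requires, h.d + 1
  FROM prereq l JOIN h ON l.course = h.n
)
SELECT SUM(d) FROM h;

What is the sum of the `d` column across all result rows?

3

Base: (compress, d=0).
Iteration 1: edges from {compress} -> (lint, d=1).
Iteration 2: edges from {lint} -> (fetch, d=2).
Iteration 3: no outgoing edges from {fetch}; recursion stops.
SUM(d) = 0 + 1 + 2 = 3.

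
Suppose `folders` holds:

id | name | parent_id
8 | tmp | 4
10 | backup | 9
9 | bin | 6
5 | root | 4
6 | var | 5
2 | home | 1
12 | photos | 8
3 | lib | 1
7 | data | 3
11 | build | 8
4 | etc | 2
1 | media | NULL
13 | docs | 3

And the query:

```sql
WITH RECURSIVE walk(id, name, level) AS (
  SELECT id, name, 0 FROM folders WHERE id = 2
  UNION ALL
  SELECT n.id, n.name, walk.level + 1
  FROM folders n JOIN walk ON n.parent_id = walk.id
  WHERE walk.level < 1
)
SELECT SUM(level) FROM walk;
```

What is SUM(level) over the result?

1

Base: id=2 (home) at level 0.
Iteration 1: rows with parent_id in {2} -> etc (id 4, level 1).
Iteration 2: level < 1 fails for all current rows; recursion stops.
SUM(level) = 0 + 1 = 1.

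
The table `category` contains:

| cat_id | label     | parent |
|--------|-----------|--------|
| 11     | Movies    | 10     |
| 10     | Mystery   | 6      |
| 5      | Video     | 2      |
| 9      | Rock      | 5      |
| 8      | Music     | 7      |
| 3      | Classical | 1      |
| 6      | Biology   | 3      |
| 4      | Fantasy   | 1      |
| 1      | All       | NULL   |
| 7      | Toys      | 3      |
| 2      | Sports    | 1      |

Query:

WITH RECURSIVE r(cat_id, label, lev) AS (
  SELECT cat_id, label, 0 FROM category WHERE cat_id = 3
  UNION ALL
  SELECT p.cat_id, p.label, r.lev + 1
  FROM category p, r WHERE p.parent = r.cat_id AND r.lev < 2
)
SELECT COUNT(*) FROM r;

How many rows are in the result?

5

Base: cat_id=3 (Classical) at lev 0.
Iteration 1: rows with parent in {3} -> Biology (id 6, lev 1), Toys (id 7, lev 1).
Iteration 2: rows with parent in {6,7} -> Music (id 8, lev 2), Mystery (id 10, lev 2).
Iteration 3: lev < 2 fails for all current rows; recursion stops.
Total rows emitted: 5.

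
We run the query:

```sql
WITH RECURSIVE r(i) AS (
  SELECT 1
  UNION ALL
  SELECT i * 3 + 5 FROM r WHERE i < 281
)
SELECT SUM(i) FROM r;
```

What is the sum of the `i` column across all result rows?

Base: i=1.
Iteration 1: 1 < 281 holds -> i = 1 * 3 + 5 = 8.
Iteration 2: 8 < 281 holds -> i = 8 * 3 + 5 = 29.
Iteration 3: 29 < 281 holds -> i = 29 * 3 + 5 = 92.
Iteration 4: 92 < 281 holds -> i = 92 * 3 + 5 = 281.
Iteration 5: 281 < 281 fails; recursion stops.
SUM(i) = 1 + 8 + 29 + 92 + 281 = 411.

411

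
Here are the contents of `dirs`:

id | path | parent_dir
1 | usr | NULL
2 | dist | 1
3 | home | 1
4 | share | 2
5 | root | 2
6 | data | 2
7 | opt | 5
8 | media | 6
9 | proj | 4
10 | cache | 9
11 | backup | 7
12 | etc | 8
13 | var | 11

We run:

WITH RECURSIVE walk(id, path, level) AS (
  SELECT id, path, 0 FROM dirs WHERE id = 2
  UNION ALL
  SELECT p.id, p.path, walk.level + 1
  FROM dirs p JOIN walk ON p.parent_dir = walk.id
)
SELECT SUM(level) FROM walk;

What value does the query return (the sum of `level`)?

22

Base: id=2 (dist) at level 0.
Iteration 1: rows with parent_dir in {2} -> share (id 4, level 1), root (id 5, level 1), data (id 6, level 1).
Iteration 2: rows with parent_dir in {4,5,6} -> opt (id 7, level 2), media (id 8, level 2), proj (id 9, level 2).
Iteration 3: rows with parent_dir in {7,8,9} -> cache (id 10, level 3), backup (id 11, level 3), etc (id 12, level 3).
Iteration 4: rows with parent_dir in {10,11,12} -> var (id 13, level 4).
Iteration 5: no rows with parent_dir in {13}; recursion stops.
SUM(level) = 0 + 1 + 1 + 1 + 2 + 2 + 2 + 3 + 3 + 3 + 4 = 22.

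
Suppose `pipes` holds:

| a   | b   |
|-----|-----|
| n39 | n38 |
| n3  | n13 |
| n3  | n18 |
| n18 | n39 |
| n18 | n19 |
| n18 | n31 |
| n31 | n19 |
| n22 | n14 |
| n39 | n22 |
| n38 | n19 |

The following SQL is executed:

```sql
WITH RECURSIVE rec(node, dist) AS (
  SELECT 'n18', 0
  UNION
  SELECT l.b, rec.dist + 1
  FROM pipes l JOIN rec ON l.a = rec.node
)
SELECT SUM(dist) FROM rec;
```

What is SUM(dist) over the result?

Base: (n18, dist=0).
Iteration 1: edges from {n18} -> (n19, dist=1), (n31, dist=1), (n39, dist=1).
Iteration 2: edges from {n19,n31,n39} -> (n19, dist=2), (n22, dist=2), (n38, dist=2).
Iteration 3: edges from {n19,n22,n38} -> (n14, dist=3), (n19, dist=3).
Iteration 4: no outgoing edges from {n14,n19}; recursion stops.
SUM(dist) = 0 + 1 + 1 + 1 + 2 + 2 + 2 + 3 + 3 = 15.

15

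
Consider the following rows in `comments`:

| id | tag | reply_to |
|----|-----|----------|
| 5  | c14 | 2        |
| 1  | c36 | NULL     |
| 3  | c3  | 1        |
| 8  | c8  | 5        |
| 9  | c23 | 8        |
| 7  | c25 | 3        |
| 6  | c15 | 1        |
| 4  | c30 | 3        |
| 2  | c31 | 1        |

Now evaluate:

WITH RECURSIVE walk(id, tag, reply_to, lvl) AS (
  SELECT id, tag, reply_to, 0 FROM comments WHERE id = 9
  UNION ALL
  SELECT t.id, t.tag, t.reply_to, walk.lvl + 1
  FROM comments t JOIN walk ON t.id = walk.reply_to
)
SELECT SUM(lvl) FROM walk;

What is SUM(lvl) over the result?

Base: id=9 (c23), reply_to=8, lvl 0.
Iteration 1: join on id=8 -> c8 (id 8, reply_to=5, lvl 1).
Iteration 2: join on id=5 -> c14 (id 5, reply_to=2, lvl 2).
Iteration 3: join on id=2 -> c31 (id 2, reply_to=1, lvl 3).
Iteration 4: join on id=1 -> c36 (id 1, reply_to=NULL, lvl 4).
Iteration 5: reply_to is NULL; no match; recursion stops.
SUM(lvl) = 0 + 1 + 2 + 3 + 4 = 10.

10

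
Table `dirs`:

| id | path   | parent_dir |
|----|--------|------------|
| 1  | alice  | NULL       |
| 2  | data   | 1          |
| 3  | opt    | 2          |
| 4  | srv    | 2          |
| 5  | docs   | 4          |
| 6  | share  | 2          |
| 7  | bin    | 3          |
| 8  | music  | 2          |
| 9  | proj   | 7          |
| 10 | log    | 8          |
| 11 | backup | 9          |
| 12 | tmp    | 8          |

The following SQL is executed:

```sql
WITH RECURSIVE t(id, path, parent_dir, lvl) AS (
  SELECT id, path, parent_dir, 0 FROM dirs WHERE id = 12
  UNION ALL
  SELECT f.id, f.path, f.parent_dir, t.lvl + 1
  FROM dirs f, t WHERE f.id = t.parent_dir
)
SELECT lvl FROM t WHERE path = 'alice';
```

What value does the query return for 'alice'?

3

Base: id=12 (tmp), parent_dir=8, lvl 0.
Iteration 1: join on id=8 -> music (id 8, parent_dir=2, lvl 1).
Iteration 2: join on id=2 -> data (id 2, parent_dir=1, lvl 2).
Iteration 3: join on id=1 -> alice (id 1, parent_dir=NULL, lvl 3).
Iteration 4: parent_dir is NULL; no match; recursion stops.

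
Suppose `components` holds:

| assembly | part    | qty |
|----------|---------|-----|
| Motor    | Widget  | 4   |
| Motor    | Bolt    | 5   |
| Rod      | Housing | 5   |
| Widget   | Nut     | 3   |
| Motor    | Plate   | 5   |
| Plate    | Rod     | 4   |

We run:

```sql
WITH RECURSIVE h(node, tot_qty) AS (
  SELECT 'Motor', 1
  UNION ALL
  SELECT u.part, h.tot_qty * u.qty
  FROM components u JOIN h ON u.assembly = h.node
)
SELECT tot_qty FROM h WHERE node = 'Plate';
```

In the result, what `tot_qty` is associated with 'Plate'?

5

Base: (Motor, tot_qty=1).
Iteration 1: components of {Motor} -> Bolt = 1*5 = 5, Plate = 1*5 = 5, Widget = 1*4 = 4.
Iteration 2: components of {Bolt,Plate,Widget} -> Nut = 4*3 = 12, Rod = 5*4 = 20.
Iteration 3: components of {Nut,Rod} -> Housing = 20*5 = 100.
Iteration 4: no further components; recursion stops.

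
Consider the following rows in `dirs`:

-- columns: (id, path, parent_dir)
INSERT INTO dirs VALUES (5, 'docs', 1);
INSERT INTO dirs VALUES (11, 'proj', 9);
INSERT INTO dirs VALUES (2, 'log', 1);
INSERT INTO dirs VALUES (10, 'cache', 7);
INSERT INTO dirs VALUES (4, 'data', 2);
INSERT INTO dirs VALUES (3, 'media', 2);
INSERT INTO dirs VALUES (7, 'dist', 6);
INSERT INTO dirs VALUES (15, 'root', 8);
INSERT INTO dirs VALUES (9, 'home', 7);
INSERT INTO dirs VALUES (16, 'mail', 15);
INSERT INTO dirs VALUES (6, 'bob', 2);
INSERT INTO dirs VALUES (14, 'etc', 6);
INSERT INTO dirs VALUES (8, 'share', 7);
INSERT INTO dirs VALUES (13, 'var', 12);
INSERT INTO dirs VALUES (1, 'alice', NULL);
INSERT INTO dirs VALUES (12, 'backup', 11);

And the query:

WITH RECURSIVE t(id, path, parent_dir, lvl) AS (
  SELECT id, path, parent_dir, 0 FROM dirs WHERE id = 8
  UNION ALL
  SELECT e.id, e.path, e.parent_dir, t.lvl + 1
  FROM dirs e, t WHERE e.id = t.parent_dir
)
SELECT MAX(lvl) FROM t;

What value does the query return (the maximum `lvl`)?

Base: id=8 (share), parent_dir=7, lvl 0.
Iteration 1: join on id=7 -> dist (id 7, parent_dir=6, lvl 1).
Iteration 2: join on id=6 -> bob (id 6, parent_dir=2, lvl 2).
Iteration 3: join on id=2 -> log (id 2, parent_dir=1, lvl 3).
Iteration 4: join on id=1 -> alice (id 1, parent_dir=NULL, lvl 4).
Iteration 5: parent_dir is NULL; no match; recursion stops.
lvl values: 0, 1, 2, 3, 4; the maximum is 4.

4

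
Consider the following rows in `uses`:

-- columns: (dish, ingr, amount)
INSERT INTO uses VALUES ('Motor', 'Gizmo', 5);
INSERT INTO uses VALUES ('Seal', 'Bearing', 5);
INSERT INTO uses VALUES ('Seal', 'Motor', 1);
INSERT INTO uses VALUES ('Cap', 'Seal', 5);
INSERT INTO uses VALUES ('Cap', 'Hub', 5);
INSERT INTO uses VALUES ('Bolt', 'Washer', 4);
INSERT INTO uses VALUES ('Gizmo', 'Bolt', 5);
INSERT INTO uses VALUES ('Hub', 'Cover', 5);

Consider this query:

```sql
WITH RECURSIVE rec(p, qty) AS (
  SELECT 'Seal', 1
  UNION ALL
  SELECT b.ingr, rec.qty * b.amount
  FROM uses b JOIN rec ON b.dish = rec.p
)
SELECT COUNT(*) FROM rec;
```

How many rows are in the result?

Base: (Seal, qty=1).
Iteration 1: components of {Seal} -> Bearing = 1*5 = 5, Motor = 1*1 = 1.
Iteration 2: components of {Bearing,Motor} -> Gizmo = 1*5 = 5.
Iteration 3: components of {Gizmo} -> Bolt = 5*5 = 25.
Iteration 4: components of {Bolt} -> Washer = 25*4 = 100.
Iteration 5: no further components; recursion stops.
Total rows emitted: 6.

6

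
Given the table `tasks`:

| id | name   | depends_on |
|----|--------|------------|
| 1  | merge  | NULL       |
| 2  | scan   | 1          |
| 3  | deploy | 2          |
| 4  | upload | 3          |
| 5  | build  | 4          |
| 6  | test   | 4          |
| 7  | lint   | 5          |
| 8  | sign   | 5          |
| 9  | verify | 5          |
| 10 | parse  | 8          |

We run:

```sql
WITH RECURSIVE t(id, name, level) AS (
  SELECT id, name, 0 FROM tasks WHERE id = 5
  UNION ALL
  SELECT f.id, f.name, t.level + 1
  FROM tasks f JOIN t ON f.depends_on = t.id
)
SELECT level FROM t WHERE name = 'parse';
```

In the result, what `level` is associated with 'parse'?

Base: id=5 (build) at level 0.
Iteration 1: rows with depends_on in {5} -> lint (id 7, level 1), sign (id 8, level 1), verify (id 9, level 1).
Iteration 2: rows with depends_on in {7,8,9} -> parse (id 10, level 2).
Iteration 3: no rows with depends_on in {10}; recursion stops.

2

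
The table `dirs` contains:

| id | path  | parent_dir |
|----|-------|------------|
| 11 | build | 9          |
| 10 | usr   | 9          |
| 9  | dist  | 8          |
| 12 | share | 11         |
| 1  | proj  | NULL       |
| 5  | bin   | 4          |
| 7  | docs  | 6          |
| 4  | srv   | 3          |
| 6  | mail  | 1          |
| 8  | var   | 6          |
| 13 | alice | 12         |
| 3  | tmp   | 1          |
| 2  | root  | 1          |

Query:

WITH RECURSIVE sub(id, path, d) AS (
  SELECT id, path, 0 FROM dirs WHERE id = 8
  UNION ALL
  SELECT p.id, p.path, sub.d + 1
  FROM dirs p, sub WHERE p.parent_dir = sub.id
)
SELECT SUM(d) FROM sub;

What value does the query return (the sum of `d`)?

Base: id=8 (var) at d 0.
Iteration 1: rows with parent_dir in {8} -> dist (id 9, d 1).
Iteration 2: rows with parent_dir in {9} -> usr (id 10, d 2), build (id 11, d 2).
Iteration 3: rows with parent_dir in {10,11} -> share (id 12, d 3).
Iteration 4: rows with parent_dir in {12} -> alice (id 13, d 4).
Iteration 5: no rows with parent_dir in {13}; recursion stops.
SUM(d) = 0 + 1 + 2 + 2 + 3 + 4 = 12.

12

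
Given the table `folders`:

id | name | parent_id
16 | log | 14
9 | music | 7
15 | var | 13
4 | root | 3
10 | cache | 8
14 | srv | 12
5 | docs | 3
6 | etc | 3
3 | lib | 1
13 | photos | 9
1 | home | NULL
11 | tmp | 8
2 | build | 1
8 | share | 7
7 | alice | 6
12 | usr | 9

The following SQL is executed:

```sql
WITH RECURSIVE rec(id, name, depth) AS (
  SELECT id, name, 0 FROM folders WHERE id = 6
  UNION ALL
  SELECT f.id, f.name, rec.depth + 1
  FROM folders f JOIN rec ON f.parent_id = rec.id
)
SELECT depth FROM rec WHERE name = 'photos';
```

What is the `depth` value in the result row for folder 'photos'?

3

Base: id=6 (etc) at depth 0.
Iteration 1: rows with parent_id in {6} -> alice (id 7, depth 1).
Iteration 2: rows with parent_id in {7} -> share (id 8, depth 2), music (id 9, depth 2).
Iteration 3: rows with parent_id in {8,9} -> cache (id 10, depth 3), tmp (id 11, depth 3), usr (id 12, depth 3), photos (id 13, depth 3).
Iteration 4: rows with parent_id in {10,11,12,13} -> srv (id 14, depth 4), var (id 15, depth 4).
Iteration 5: rows with parent_id in {14,15} -> log (id 16, depth 5).
Iteration 6: no rows with parent_id in {16}; recursion stops.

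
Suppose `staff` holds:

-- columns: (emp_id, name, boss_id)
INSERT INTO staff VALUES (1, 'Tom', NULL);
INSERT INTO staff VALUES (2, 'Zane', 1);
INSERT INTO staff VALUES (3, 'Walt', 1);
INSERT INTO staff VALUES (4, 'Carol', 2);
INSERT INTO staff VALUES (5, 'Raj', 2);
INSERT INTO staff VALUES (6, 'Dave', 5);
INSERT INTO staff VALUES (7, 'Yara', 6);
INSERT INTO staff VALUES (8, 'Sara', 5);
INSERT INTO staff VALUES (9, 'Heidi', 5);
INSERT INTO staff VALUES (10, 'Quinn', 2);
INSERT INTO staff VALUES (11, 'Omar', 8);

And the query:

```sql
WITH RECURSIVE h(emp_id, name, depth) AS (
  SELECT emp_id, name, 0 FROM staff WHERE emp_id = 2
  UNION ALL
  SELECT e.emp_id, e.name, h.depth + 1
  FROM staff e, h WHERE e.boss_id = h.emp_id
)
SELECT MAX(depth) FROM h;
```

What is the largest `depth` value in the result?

Base: emp_id=2 (Zane) at depth 0.
Iteration 1: rows with boss_id in {2} -> Carol (id 4, depth 1), Raj (id 5, depth 1), Quinn (id 10, depth 1).
Iteration 2: rows with boss_id in {4,5,10} -> Dave (id 6, depth 2), Sara (id 8, depth 2), Heidi (id 9, depth 2).
Iteration 3: rows with boss_id in {6,8,9} -> Yara (id 7, depth 3), Omar (id 11, depth 3).
Iteration 4: no rows with boss_id in {7,11}; recursion stops.
depth values: 0, 1, 1, 1, 2, 2, 2, 3, 3; the maximum is 3.

3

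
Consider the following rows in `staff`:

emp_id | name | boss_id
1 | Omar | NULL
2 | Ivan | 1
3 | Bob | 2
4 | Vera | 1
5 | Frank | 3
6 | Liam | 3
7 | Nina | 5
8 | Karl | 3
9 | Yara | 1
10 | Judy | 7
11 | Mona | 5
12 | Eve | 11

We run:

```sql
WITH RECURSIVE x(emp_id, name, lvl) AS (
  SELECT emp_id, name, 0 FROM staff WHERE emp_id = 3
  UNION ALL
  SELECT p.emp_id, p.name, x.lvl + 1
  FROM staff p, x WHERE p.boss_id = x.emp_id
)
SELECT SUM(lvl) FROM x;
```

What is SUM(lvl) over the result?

Base: emp_id=3 (Bob) at lvl 0.
Iteration 1: rows with boss_id in {3} -> Frank (id 5, lvl 1), Liam (id 6, lvl 1), Karl (id 8, lvl 1).
Iteration 2: rows with boss_id in {5,6,8} -> Nina (id 7, lvl 2), Mona (id 11, lvl 2).
Iteration 3: rows with boss_id in {7,11} -> Judy (id 10, lvl 3), Eve (id 12, lvl 3).
Iteration 4: no rows with boss_id in {10,12}; recursion stops.
SUM(lvl) = 0 + 1 + 1 + 1 + 2 + 2 + 3 + 3 = 13.

13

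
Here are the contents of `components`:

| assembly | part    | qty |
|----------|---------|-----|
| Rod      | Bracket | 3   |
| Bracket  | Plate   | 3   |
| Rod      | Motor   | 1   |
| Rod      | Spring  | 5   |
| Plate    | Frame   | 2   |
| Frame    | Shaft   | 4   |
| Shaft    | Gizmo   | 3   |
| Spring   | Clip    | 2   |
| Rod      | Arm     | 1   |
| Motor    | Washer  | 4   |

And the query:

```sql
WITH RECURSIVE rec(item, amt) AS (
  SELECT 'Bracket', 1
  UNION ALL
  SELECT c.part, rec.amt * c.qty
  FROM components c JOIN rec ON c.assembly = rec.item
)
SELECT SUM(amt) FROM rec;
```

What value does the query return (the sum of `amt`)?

Base: (Bracket, amt=1).
Iteration 1: components of {Bracket} -> Plate = 1*3 = 3.
Iteration 2: components of {Plate} -> Frame = 3*2 = 6.
Iteration 3: components of {Frame} -> Shaft = 6*4 = 24.
Iteration 4: components of {Shaft} -> Gizmo = 24*3 = 72.
Iteration 5: no further components; recursion stops.
SUM(amt) = 1 + 3 + 6 + 24 + 72 = 106.

106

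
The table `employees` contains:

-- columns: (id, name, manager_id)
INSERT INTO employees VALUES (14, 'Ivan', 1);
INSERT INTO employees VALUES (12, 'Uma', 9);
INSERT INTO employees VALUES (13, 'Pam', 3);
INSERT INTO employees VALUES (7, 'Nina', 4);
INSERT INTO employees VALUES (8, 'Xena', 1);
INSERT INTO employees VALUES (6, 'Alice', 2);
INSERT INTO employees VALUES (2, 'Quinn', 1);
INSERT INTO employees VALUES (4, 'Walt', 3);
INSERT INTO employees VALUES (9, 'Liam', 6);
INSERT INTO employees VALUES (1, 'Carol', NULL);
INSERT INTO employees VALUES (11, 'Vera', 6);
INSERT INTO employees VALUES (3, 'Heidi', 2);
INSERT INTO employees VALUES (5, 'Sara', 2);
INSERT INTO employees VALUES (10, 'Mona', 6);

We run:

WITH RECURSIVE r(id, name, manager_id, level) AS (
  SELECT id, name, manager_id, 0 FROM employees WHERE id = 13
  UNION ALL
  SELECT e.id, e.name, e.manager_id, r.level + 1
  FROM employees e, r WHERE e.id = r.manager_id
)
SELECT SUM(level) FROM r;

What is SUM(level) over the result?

Base: id=13 (Pam), manager_id=3, level 0.
Iteration 1: join on id=3 -> Heidi (id 3, manager_id=2, level 1).
Iteration 2: join on id=2 -> Quinn (id 2, manager_id=1, level 2).
Iteration 3: join on id=1 -> Carol (id 1, manager_id=NULL, level 3).
Iteration 4: manager_id is NULL; no match; recursion stops.
SUM(level) = 0 + 1 + 2 + 3 = 6.

6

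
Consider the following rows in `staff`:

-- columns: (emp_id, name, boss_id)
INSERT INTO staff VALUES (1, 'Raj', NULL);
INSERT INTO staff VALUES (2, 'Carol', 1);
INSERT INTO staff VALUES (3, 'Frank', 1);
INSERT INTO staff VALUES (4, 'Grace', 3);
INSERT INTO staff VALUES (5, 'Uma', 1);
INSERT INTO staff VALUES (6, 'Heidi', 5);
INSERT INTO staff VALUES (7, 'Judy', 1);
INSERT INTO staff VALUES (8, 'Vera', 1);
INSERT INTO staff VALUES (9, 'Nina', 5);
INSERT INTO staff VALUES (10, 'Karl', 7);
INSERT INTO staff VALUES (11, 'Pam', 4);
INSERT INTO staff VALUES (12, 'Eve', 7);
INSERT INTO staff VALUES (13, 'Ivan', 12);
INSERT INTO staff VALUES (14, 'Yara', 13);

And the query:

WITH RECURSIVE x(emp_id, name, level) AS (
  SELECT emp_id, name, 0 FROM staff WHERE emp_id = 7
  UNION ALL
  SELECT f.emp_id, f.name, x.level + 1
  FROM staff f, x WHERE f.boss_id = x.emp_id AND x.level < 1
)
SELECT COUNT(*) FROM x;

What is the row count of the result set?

Base: emp_id=7 (Judy) at level 0.
Iteration 1: rows with boss_id in {7} -> Karl (id 10, level 1), Eve (id 12, level 1).
Iteration 2: level < 1 fails for all current rows; recursion stops.
Total rows emitted: 3.

3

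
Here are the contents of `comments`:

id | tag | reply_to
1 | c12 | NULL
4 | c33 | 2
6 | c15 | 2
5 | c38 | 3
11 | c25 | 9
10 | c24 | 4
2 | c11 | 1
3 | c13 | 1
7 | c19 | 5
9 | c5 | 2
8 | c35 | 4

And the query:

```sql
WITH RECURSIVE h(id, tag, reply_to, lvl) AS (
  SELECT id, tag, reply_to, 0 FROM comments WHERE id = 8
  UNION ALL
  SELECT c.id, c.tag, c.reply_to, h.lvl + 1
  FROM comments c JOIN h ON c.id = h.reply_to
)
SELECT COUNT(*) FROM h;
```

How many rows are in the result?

4

Base: id=8 (c35), reply_to=4, lvl 0.
Iteration 1: join on id=4 -> c33 (id 4, reply_to=2, lvl 1).
Iteration 2: join on id=2 -> c11 (id 2, reply_to=1, lvl 2).
Iteration 3: join on id=1 -> c12 (id 1, reply_to=NULL, lvl 3).
Iteration 4: reply_to is NULL; no match; recursion stops.
Total rows emitted: 4.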